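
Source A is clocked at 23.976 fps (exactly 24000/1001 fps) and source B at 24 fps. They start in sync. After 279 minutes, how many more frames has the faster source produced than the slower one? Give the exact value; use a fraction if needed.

279 min = 16740 s.
A emits 24000/1001 × 16740 = 401760000/1001 frames; B emits 24 × 16740 = 401760.
Difference = 401760/1001 frames (≈ 401.3586); B is ahead of A.

401760/1001 frames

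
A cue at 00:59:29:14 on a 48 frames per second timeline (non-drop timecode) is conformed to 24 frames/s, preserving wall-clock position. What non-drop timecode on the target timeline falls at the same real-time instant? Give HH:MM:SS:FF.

Source frame index: (0×3600 + 59×60 + 29) × 48 + 14 = 171326.
Real time: 171326 / (48) = 85663/24 s.
Target frame: (85663/24) × (24) = 85663.
At 24 labels/s: frame 85663 → 00:59:29:07.

00:59:29:07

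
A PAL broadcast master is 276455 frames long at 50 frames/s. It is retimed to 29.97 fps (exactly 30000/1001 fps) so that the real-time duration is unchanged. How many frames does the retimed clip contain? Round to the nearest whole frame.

165707 frames

Frames at target rate = 276455 × (30000/1001) / (50) = 165873000/1001 ≈ 165707.293.
Nearest whole frame: 165707.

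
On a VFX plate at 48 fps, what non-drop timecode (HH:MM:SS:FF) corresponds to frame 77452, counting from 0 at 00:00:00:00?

77452 ÷ 48 = 1613 full seconds, remainder 28 frames.
1613 s = 0 h 26 min 53 s.
Timecode: 00:26:53:28.

00:26:53:28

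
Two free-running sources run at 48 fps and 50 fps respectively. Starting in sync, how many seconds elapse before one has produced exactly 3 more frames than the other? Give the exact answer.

1.5 seconds

The gap grows by |50 − 48| = 2 frames per second.
Time for a 3-frame gap: 3 ÷ (2) = 1.5 s.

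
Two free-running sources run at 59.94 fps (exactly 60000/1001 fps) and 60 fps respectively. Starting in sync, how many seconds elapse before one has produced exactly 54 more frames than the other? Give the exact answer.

900.9 seconds

The gap grows by |60 − 60000/1001| = 60/1001 frames per second.
Time for a 54-frame gap: 54 ÷ (60/1001) = 900.9 s.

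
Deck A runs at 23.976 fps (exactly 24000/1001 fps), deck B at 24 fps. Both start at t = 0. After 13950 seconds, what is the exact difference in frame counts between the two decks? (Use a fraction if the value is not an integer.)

334800/1001 frames

A emits 24000/1001 × 13950 = 334800000/1001 frames; B emits 24 × 13950 = 334800.
Difference = 334800/1001 frames (≈ 334.4655); B is ahead of A.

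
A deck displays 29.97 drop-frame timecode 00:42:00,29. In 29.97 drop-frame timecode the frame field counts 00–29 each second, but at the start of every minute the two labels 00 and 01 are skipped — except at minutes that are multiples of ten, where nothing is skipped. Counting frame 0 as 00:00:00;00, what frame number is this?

Complete 10-minute blocks: 4, each 17982 frames → 71928.
Remaining 2 whole minutes in the current block: 1800 + 1 × 1798 = 3598 frames.
Within the current minute: 0 × 30 + 29 − 2 = 27 (labels ;00/;01 skipped at this minute). Total = 71928 + 3598 + 27 = 75553.

75553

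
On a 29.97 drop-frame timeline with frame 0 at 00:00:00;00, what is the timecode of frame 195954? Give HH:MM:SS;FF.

01:48:58;10

Ten DF minutes hold 17982 frames, so frame 195954 lies in block 10 (frames 179820–197801) with 16134 frames into that block.
The block's first minute is 1800 frames and the rest 1798 each; 16134 frames reaches minute 8, so 10 × 18 + 8 × 2 = 196 labels have been skipped so far.
Adding those back, label number 195954 + 196 = 196150 at 30 labels/s is 6538 s + 10 f = 1 h 48 min 58 s frame 10, i.e. 01:48:58;10.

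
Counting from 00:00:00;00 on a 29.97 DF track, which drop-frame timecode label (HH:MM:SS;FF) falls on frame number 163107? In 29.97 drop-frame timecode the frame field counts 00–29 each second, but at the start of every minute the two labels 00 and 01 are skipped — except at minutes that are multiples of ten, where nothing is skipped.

01:30:42;09

Each 10-minute DF block holds 10 × 60 × 30 − 9 × 2 = 17982 frames. 163107 ÷ 17982 → 9 full blocks, remainder 1269.
Within the partial block the first minute is 1800 frames and each further minute 1798, so 0 further minute boundaries passed. Total skipped labels = 18 × 9 + 2 × 0 = 162.
Non-drop label index = 163107 + 162 = 163269; at 30 labels/s that is 01:30:42:09, i.e. DF 01:30:42;09.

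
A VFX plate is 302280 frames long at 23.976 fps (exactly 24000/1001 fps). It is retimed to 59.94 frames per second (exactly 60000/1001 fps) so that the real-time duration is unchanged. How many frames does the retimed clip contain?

755700 frames

Target frames = source frames × (target rate / source rate) = 302280 × (60000/1001)/(24000/1001) = 302280 × 5/2 = 755700.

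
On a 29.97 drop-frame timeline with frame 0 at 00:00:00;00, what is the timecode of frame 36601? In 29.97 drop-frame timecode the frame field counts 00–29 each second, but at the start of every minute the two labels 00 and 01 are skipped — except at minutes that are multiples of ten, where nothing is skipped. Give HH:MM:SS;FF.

Ten DF minutes hold 17982 frames, so frame 36601 lies in block 2 (frames 35964–53945) with 637 frames into that block.
The block's first minute is 1800 frames and the rest 1798 each; 637 frames reaches minute 0, so 2 × 18 + 0 × 2 = 36 labels have been skipped so far.
Adding those back, label number 36601 + 36 = 36637 at 30 labels/s is 1221 s + 7 f = 0 h 20 min 21 s frame 7, i.e. 00:20:21;07.

00:20:21;07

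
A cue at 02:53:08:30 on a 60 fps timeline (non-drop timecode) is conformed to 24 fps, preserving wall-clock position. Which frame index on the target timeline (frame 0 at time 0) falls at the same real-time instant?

Source frame index: (2×3600 + 53×60 + 8) × 60 + 30 = 623310.
Real time: 623310 / (60) = 20777/2 s.
Target frame: (20777/2) × (24) = 249324.

frame 249324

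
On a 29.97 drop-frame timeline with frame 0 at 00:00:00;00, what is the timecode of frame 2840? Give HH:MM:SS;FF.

00:01:34;22

Ten DF minutes hold 17982 frames, so frame 2840 lies in block 0 (frames 0–17981) with 2840 frames into that block.
The block's first minute is 1800 frames and the rest 1798 each; 2840 frames reaches minute 1, so 0 × 18 + 1 × 2 = 2 labels have been skipped so far.
Adding those back, label number 2840 + 2 = 2842 at 30 labels/s is 94 s + 22 f = 0 h 1 min 34 s frame 22, i.e. 00:01:34;22.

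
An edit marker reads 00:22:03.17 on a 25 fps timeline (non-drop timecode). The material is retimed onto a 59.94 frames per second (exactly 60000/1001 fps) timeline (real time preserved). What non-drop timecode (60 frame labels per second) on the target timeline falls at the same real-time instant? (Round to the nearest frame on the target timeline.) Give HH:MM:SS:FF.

00:22:02:21

Source frame index: (0×3600 + 22×60 + 3) × 25 + 17 = 33092.
Real time: 33092 / (25) = 33092/25 s.
Target frame: (33092/25) × (60000/1001) = 79420800/1001 ≈ 79341.459 → 79341.
At 60 labels/s: frame 79341 → 00:22:02:21.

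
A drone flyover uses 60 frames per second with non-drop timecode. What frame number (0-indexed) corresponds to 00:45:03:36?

Total seconds to the label: (0 × 3600 + 45 × 60 + 3) = 2703.
Frame index = 2703 × 60 + 36 = 162216.

162216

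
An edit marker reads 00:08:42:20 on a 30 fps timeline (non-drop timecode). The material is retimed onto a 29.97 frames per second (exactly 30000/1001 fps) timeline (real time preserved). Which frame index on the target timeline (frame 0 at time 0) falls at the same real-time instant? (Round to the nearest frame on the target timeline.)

frame 15664

Source frame index: (0×3600 + 8×60 + 42) × 30 + 20 = 15680.
Real time: 15680 / (30) = 1568/3 s.
Target frame: (1568/3) × (30000/1001) = 2240000/143 ≈ 15664.336 → 15664.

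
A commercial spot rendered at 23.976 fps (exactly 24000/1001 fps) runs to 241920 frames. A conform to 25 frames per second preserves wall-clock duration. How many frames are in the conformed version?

Target frames = source frames × (target rate / source rate) = 241920 × (25)/(24000/1001) = 241920 × 1001/960 = 252252.

252252 frames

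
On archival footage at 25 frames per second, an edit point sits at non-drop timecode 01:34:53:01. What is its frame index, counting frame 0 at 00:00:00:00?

142326

Total seconds to the label: (1 × 3600 + 34 × 60 + 53) = 5693.
Frame index = 5693 × 25 + 1 = 142326.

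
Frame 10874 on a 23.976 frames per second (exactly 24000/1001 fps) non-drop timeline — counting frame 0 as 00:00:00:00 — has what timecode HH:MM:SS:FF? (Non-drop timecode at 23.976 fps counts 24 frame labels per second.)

10874 ÷ 24 = 453 full seconds, remainder 2 frames.
453 s = 0 h 7 min 33 s.
Timecode: 00:07:33:02.

00:07:33:02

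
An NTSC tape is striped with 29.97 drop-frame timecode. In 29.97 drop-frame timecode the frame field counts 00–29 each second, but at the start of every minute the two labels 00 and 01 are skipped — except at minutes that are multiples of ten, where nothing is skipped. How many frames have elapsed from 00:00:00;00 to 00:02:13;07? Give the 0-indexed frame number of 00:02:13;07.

As if non-drop at 30 labels/s: (0 × 3600 + 2 × 60 + 13) × 30 + 7 = 3997.
Minute boundaries passed: 2; those not divisible by 10: 2 − 0 = 2; dropped labels = 2 × 2 = 4.
Actual frame index = 3997 − 4 = 3993.

3993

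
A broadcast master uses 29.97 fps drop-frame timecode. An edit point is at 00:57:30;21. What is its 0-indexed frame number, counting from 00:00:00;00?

Complete 10-minute blocks: 5, each 17982 frames → 89910.
Remaining 7 whole minutes in the current block: 1800 + 6 × 1798 = 12588 frames.
Within the current minute: 30 × 30 + 21 − 2 = 919 (labels ;00/;01 skipped at this minute). Total = 89910 + 12588 + 919 = 103417.

103417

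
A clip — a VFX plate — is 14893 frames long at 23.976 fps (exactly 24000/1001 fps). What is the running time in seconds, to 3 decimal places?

621.162 seconds

Running time = 14893 × 1001/24000 = 14907893/24000 s ≈ 621.162 s.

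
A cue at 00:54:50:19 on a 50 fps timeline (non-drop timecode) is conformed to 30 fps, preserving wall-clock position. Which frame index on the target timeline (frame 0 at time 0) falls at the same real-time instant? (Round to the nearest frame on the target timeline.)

frame 98711

Source frame index: (0×3600 + 54×60 + 50) × 50 + 19 = 164519.
Real time: 164519 / (50) = 164519/50 s.
Target frame: (164519/50) × (30) = 493557/5 ≈ 98711.400 → 98711.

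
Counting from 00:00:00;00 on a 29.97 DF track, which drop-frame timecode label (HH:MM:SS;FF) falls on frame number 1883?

Ten DF minutes hold 17982 frames, so frame 1883 lies in block 0 (frames 0–17981) with 1883 frames into that block.
The block's first minute is 1800 frames and the rest 1798 each; 1883 frames reaches minute 1, so 0 × 18 + 1 × 2 = 2 labels have been skipped so far.
Adding those back, label number 1883 + 2 = 1885 at 30 labels/s is 62 s + 25 f = 0 h 1 min 2 s frame 25, i.e. 00:01:02;25.

00:01:02;25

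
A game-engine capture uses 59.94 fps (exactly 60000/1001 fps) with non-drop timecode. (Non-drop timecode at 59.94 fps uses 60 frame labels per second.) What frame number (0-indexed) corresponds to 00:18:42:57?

67377

Total seconds to the label: (0 × 3600 + 18 × 60 + 42) = 1122.
Frame index = 1122 × 60 + 57 = 67377.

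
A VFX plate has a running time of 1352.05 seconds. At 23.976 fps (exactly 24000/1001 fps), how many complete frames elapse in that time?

Frames = 1352.05 × 24000/1001 = 4635600/143 ≈ 32416.7832.
Complete frames: 32416.

32416 frames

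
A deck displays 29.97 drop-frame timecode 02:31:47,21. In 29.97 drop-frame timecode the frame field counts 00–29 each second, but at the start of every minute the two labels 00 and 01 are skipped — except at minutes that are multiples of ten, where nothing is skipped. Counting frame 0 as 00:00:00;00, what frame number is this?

As if non-drop at 30 labels/s: (2 × 3600 + 31 × 60 + 47) × 30 + 21 = 273231.
Minute boundaries passed: 151; those not divisible by 10: 151 − 15 = 136; dropped labels = 2 × 136 = 272.
Actual frame index = 273231 − 272 = 272959.

272959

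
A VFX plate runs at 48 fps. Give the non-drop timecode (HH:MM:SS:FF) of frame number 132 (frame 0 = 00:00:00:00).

132 ÷ 48 = 2 full seconds, remainder 36 frames.
2 s = 0 h 0 min 2 s.
Timecode: 00:00:02:36.

00:00:02:36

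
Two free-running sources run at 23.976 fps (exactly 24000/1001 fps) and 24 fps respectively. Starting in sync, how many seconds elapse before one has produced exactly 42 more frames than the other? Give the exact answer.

The gap grows by |24 − 24000/1001| = 24/1001 frames per second.
Time for a 42-frame gap: 42 ÷ (24/1001) = 1751.75 s.

1751.75 seconds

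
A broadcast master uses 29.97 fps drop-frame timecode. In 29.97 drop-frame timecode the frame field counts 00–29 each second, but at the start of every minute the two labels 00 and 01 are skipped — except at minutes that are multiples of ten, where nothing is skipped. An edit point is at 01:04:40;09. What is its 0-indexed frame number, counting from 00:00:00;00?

As if non-drop at 30 labels/s: (1 × 3600 + 4 × 60 + 40) × 30 + 9 = 116409.
Minute boundaries passed: 64; those not divisible by 10: 64 − 6 = 58; dropped labels = 2 × 58 = 116.
Actual frame index = 116409 − 116 = 116293.

116293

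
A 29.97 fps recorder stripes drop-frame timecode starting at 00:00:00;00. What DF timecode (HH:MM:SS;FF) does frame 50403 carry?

00:28:01;25

Each 10-minute DF block holds 10 × 60 × 30 − 9 × 2 = 17982 frames. 50403 ÷ 17982 → 2 full blocks, remainder 14439.
Within the partial block the first minute is 1800 frames and each further minute 1798, so 8 further minute boundaries passed. Total skipped labels = 18 × 2 + 2 × 8 = 52.
Non-drop label index = 50403 + 52 = 50455; at 30 labels/s that is 00:28:01:25, i.e. DF 00:28:01;25.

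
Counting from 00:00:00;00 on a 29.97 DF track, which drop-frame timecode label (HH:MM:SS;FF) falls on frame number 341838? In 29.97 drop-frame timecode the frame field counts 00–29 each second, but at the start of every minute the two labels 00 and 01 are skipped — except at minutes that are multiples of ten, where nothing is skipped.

Ten DF minutes hold 17982 frames, so frame 341838 lies in block 19 (frames 341658–359639) with 180 frames into that block.
The block's first minute is 1800 frames and the rest 1798 each; 180 frames reaches minute 0, so 19 × 18 + 0 × 2 = 342 labels have been skipped so far.
Adding those back, label number 341838 + 342 = 342180 at 30 labels/s is 11406 s + 0 f = 3 h 10 min 6 s frame 0, i.e. 03:10:06;00.

03:10:06;00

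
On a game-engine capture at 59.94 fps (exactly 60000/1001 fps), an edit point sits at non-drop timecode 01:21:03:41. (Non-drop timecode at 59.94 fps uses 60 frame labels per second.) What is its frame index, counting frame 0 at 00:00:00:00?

291821

Total seconds to the label: (1 × 3600 + 21 × 60 + 3) = 4863.
Frame index = 4863 × 60 + 41 = 291821.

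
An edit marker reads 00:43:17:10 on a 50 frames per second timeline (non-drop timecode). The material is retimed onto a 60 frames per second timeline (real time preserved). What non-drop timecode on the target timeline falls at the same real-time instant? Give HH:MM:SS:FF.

00:43:17:12

Source frame index: (0×3600 + 43×60 + 17) × 50 + 10 = 129860.
Real time: 129860 / (50) = 12986/5 s.
Target frame: (12986/5) × (60) = 155832.
At 60 labels/s: frame 155832 → 00:43:17:12.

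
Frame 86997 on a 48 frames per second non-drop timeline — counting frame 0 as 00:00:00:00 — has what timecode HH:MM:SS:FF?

00:30:12:21

86997 ÷ 48 = 1812 full seconds, remainder 21 frames.
1812 s = 0 h 30 min 12 s.
Timecode: 00:30:12:21.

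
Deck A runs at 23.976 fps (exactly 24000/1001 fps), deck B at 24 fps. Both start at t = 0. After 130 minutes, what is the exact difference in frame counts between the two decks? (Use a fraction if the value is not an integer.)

14400/77 frames

130 min = 7800 s.
A emits 24000/1001 × 7800 = 14400000/77 frames; B emits 24 × 7800 = 187200.
Difference = 14400/77 frames (≈ 187.0130); B is ahead of A.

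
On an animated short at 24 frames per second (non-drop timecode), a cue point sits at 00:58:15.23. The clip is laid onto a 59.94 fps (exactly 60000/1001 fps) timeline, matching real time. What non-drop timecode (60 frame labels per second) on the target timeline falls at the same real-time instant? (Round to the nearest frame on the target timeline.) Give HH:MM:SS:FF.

00:58:12:28

Source frame index: (0×3600 + 58×60 + 15) × 24 + 23 = 83903.
Real time: 83903 / (24) = 83903/24 s.
Target frame: (83903/24) × (60000/1001) = 209757500/1001 ≈ 209547.952 → 209548.
At 60 labels/s: frame 209548 → 00:58:12:28.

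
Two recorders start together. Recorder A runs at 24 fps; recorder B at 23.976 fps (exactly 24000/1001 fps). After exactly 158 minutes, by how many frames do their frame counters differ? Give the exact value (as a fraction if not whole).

227520/1001 frames

158 min = 9480 s.
A emits 24 × 9480 = 227520 frames; B emits 24000/1001 × 9480 = 227520000/1001.
Difference = 227520/1001 frames (≈ 227.2927); B is behind A.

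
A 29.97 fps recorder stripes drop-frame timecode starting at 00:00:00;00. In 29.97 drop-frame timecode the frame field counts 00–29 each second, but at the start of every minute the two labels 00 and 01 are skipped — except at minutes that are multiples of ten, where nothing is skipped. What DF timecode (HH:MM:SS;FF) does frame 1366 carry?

Each 10-minute DF block holds 10 × 60 × 30 − 9 × 2 = 17982 frames. 1366 ÷ 17982 → 0 full blocks, remainder 1366.
Within the partial block the first minute is 1800 frames and each further minute 1798, so 0 further minute boundaries passed. Total skipped labels = 18 × 0 + 2 × 0 = 0.
Non-drop label index = 1366 + 0 = 1366; at 30 labels/s that is 00:00:45:16, i.e. DF 00:00:45;16.

00:00:45;16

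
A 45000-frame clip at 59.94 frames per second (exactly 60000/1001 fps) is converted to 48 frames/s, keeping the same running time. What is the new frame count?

36036 frames

Target frames = source frames × (target rate / source rate) = 45000 × (48)/(60000/1001) = 45000 × 1001/1250 = 36036.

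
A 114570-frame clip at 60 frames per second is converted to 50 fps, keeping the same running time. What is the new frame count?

Target frames = source frames × (target rate / source rate) = 114570 × (50)/(60) = 114570 × 5/6 = 95475.

95475 frames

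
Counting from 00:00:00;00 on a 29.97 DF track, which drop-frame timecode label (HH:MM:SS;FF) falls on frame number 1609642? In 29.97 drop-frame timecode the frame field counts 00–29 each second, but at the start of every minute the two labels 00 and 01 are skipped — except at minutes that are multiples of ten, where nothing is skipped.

14:55:08;14

Each 10-minute DF block holds 10 × 60 × 30 − 9 × 2 = 17982 frames. 1609642 ÷ 17982 → 89 full blocks, remainder 9244.
Within the partial block the first minute is 1800 frames and each further minute 1798, so 5 further minute boundaries passed. Total skipped labels = 18 × 89 + 2 × 5 = 1612.
Non-drop label index = 1609642 + 1612 = 1611254; at 30 labels/s that is 14:55:08:14, i.e. DF 14:55:08;14.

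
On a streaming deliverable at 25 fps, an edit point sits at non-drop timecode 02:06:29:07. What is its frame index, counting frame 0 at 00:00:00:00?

frame 189732

Total seconds to the label: (2 × 3600 + 6 × 60 + 29) = 7589.
Frame index = 7589 × 25 + 7 = 189732.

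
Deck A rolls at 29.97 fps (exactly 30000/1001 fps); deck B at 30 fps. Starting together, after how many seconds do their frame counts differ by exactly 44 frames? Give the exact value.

The gap grows by |30 − 30000/1001| = 30/1001 frames per second.
Time for a 44-frame gap: 44 ÷ (30/1001) = 22022/15 s.

22022/15 seconds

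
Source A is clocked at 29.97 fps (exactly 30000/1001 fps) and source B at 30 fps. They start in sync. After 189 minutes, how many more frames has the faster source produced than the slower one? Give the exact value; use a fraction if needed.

48600/143 frames

189 min = 11340 s.
A emits 30000/1001 × 11340 = 48600000/143 frames; B emits 30 × 11340 = 340200.
Difference = 48600/143 frames (≈ 339.8601); B is ahead of A.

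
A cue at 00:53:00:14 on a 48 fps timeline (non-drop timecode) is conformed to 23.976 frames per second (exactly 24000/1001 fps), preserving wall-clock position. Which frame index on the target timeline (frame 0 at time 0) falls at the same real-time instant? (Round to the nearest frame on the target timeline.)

frame 76251

Source frame index: (0×3600 + 53×60 + 0) × 48 + 14 = 152654.
Real time: 152654 / (48) = 76327/24 s.
Target frame: (76327/24) × (24000/1001) = 76327000/1001 ≈ 76250.749 → 76251.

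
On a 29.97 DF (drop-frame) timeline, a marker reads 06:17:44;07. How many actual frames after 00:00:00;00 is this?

Complete 10-minute blocks: 37, each 17982 frames → 665334.
Remaining 7 whole minutes in the current block: 1800 + 6 × 1798 = 12588 frames.
Within the current minute: 44 × 30 + 7 − 2 = 1325 (labels ;00/;01 skipped at this minute). Total = 665334 + 12588 + 1325 = 679247.

679247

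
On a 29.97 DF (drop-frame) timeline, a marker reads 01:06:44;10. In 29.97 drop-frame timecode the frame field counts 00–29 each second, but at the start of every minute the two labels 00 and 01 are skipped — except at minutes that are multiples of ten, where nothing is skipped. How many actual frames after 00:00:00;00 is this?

120010

As if non-drop at 30 labels/s: (1 × 3600 + 6 × 60 + 44) × 30 + 10 = 120130.
Minute boundaries passed: 66; those not divisible by 10: 66 − 6 = 60; dropped labels = 2 × 60 = 120.
Actual frame index = 120130 − 120 = 120010.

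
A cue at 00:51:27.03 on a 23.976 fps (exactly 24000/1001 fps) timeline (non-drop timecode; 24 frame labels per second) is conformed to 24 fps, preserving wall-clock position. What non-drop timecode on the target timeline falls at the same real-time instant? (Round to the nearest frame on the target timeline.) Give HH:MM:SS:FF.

Source frame index: (0×3600 + 51×60 + 27) × 24 + 3 = 74091.
Real time: 74091 / (24000/1001) = 24721697/8000 s.
Target frame: (24721697/8000) × (24) = 74165091/1000 ≈ 74165.091 → 74165.
At 24 labels/s: frame 74165 → 00:51:30:05.

00:51:30:05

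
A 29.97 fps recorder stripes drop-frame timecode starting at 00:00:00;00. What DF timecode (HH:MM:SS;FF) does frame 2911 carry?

Ten DF minutes hold 17982 frames, so frame 2911 lies in block 0 (frames 0–17981) with 2911 frames into that block.
The block's first minute is 1800 frames and the rest 1798 each; 2911 frames reaches minute 1, so 0 × 18 + 1 × 2 = 2 labels have been skipped so far.
Adding those back, label number 2911 + 2 = 2913 at 30 labels/s is 97 s + 3 f = 0 h 1 min 37 s frame 3, i.e. 00:01:37;03.

00:01:37;03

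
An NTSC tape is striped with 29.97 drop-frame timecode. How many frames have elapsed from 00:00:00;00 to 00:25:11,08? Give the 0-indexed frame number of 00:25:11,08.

As if non-drop at 30 labels/s: (0 × 3600 + 25 × 60 + 11) × 30 + 8 = 45338.
Minute boundaries passed: 25; those not divisible by 10: 25 − 2 = 23; dropped labels = 2 × 23 = 46.
Actual frame index = 45338 − 46 = 45292.

45292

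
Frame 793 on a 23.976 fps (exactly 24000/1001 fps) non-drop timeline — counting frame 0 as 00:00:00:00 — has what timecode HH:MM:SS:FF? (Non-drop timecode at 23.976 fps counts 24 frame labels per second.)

793 ÷ 24 = 33 full seconds, remainder 1 frame.
33 s = 0 h 0 min 33 s.
Timecode: 00:00:33:01.

00:00:33:01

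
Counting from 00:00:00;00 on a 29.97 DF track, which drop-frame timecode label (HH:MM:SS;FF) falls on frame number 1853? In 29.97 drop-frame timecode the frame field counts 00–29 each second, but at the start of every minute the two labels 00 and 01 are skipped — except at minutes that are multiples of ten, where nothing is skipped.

Each 10-minute DF block holds 10 × 60 × 30 − 9 × 2 = 17982 frames. 1853 ÷ 17982 → 0 full blocks, remainder 1853.
Within the partial block the first minute is 1800 frames and each further minute 1798, so 1 further minute boundary passed. Total skipped labels = 18 × 0 + 2 × 1 = 2.
Non-drop label index = 1853 + 2 = 1855; at 30 labels/s that is 00:01:01:25, i.e. DF 00:01:01;25.

00:01:01;25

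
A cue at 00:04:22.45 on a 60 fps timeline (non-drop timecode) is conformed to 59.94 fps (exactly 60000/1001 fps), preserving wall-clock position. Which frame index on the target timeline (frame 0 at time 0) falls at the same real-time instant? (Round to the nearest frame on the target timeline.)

Source frame index: (0×3600 + 4×60 + 22) × 60 + 45 = 15765.
Real time: 15765 / (60) = 1051/4 s.
Target frame: (1051/4) × (60000/1001) = 15765000/1001 ≈ 15749.251 → 15749.

frame 15749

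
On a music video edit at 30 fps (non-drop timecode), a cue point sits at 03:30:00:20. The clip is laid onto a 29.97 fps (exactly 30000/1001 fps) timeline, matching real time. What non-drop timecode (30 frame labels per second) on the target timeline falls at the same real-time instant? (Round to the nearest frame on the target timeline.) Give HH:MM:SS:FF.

03:29:48:02

Source frame index: (3×3600 + 30×60 + 0) × 30 + 20 = 378020.
Real time: 378020 / (30) = 37802/3 s.
Target frame: (37802/3) × (30000/1001) = 378020000/1001 ≈ 377642.358 → 377642.
At 30 labels/s: frame 377642 → 03:29:48:02.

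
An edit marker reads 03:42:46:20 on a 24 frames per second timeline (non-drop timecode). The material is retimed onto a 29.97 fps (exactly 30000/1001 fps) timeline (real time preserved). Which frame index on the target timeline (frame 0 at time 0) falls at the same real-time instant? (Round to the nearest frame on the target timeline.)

Source frame index: (3×3600 + 42×60 + 46) × 24 + 20 = 320804.
Real time: 320804 / (24) = 80201/6 s.
Target frame: (80201/6) × (30000/1001) = 36455000/91 ≈ 400604.396 → 400604.

frame 400604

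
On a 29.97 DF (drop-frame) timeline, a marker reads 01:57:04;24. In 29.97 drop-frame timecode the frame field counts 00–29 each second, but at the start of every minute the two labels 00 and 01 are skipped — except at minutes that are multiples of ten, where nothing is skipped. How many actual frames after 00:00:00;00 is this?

210532

As if non-drop at 30 labels/s: (1 × 3600 + 57 × 60 + 4) × 30 + 24 = 210744.
Minute boundaries passed: 117; those not divisible by 10: 117 − 11 = 106; dropped labels = 2 × 106 = 212.
Actual frame index = 210744 − 212 = 210532.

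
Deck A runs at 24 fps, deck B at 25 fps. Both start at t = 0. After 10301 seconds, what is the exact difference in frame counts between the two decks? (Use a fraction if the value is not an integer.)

A emits 24 × 10301 = 247224 frames; B emits 25 × 10301 = 257525.
Difference = 10301 frames; B is ahead of A.

10301 frames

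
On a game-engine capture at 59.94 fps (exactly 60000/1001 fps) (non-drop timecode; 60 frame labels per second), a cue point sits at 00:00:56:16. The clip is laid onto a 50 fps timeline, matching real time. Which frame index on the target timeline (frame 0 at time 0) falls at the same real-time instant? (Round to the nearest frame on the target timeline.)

frame 2816

Source frame index: (0×3600 + 0×60 + 56) × 60 + 16 = 3376.
Real time: 3376 / (60000/1001) = 211211/3750 s.
Target frame: (211211/3750) × (50) = 211211/75 ≈ 2816.147 → 2816.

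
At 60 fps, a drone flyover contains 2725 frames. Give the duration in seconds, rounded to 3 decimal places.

Running time = 2725 × 1/60 = 545/12 s ≈ 45.417 s.

45.417 seconds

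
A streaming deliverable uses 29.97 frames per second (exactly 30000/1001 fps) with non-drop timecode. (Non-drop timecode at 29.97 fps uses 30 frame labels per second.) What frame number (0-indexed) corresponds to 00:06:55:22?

Total seconds to the label: (0 × 3600 + 6 × 60 + 55) = 415.
Frame index = 415 × 30 + 22 = 12472.

frame 12472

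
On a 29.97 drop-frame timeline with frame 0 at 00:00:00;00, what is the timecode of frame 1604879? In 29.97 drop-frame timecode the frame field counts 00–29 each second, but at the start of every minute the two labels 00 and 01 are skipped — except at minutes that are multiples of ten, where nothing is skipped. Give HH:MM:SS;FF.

14:52:29;15

Ten DF minutes hold 17982 frames, so frame 1604879 lies in block 89 (frames 1600398–1618379) with 4481 frames into that block.
The block's first minute is 1800 frames and the rest 1798 each; 4481 frames reaches minute 2, so 89 × 18 + 2 × 2 = 1606 labels have been skipped so far.
Adding those back, label number 1604879 + 1606 = 1606485 at 30 labels/s is 53549 s + 15 f = 14 h 52 min 29 s frame 15, i.e. 14:52:29;15.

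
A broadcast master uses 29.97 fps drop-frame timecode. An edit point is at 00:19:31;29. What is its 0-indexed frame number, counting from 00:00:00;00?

Complete 10-minute blocks: 1, each 17982 frames → 17982.
Remaining 9 whole minutes in the current block: 1800 + 8 × 1798 = 16184 frames.
Within the current minute: 31 × 30 + 29 − 2 = 957 (labels ;00/;01 skipped at this minute). Total = 17982 + 16184 + 957 = 35123.

35123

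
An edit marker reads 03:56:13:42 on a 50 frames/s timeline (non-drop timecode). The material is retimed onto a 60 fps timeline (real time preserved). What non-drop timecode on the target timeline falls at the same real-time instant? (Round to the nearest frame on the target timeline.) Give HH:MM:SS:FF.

Source frame index: (3×3600 + 56×60 + 13) × 50 + 42 = 708692.
Real time: 708692 / (50) = 354346/25 s.
Target frame: (354346/25) × (60) = 4252152/5 ≈ 850430.400 → 850430.
At 60 labels/s: frame 850430 → 03:56:13:50.

03:56:13:50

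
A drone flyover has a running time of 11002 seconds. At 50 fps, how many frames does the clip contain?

550100 frames

Frames = 11002 × 50 = 550100.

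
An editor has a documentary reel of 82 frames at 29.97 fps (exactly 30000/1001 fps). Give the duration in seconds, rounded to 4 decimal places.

Running time = 82 × 1001/30000 = 41041/15000 s ≈ 2.7361 s.

2.7361 seconds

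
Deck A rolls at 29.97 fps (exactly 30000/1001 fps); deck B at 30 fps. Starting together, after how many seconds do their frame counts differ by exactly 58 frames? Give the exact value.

29029/15 seconds

The gap grows by |30 − 30000/1001| = 30/1001 frames per second.
Time for a 58-frame gap: 58 ÷ (30/1001) = 29029/15 s.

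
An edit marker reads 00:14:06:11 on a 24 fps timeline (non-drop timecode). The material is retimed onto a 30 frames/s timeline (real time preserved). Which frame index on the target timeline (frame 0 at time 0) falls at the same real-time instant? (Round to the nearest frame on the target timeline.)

Source frame index: (0×3600 + 14×60 + 6) × 24 + 11 = 20315.
Real time: 20315 / (24) = 20315/24 s.
Target frame: (20315/24) × (30) = 101575/4 ≈ 25393.750 → 25394.

frame 25394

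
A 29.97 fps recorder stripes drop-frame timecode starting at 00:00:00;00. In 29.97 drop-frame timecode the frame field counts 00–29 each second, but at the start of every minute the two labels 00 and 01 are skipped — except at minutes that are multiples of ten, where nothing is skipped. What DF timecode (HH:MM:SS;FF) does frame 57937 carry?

Each 10-minute DF block holds 10 × 60 × 30 − 9 × 2 = 17982 frames. 57937 ÷ 17982 → 3 full blocks, remainder 3991.
Within the partial block the first minute is 1800 frames and each further minute 1798, so 2 further minute boundaries passed. Total skipped labels = 18 × 3 + 2 × 2 = 58.
Non-drop label index = 57937 + 58 = 57995; at 30 labels/s that is 00:32:13:05, i.e. DF 00:32:13;05.

00:32:13;05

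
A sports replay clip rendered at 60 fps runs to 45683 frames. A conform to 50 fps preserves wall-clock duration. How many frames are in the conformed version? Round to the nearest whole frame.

Frames at target rate = 45683 × (50) / (60) = 228415/6 ≈ 38069.167.
Nearest whole frame: 38069.

38069 frames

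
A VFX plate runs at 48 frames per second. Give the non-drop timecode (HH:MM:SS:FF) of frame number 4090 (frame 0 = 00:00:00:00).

4090 ÷ 48 = 85 full seconds, remainder 10 frames.
85 s = 0 h 1 min 25 s.
Timecode: 00:01:25:10.

00:01:25:10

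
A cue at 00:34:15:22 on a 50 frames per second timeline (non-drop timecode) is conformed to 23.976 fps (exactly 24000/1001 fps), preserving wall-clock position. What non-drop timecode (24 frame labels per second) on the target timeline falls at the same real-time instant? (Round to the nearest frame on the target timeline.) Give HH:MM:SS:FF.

00:34:13:09

Source frame index: (0×3600 + 34×60 + 15) × 50 + 22 = 102772.
Real time: 102772 / (50) = 51386/25 s.
Target frame: (51386/25) × (24000/1001) = 49330560/1001 ≈ 49281.279 → 49281.
At 24 labels/s: frame 49281 → 00:34:13:09.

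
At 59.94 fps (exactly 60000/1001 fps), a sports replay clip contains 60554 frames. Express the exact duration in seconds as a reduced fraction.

30307277/30000 seconds

Running time = 60554 ÷ (60000/1001) = 60554 × 1001/60000 = 30307277/30000 s.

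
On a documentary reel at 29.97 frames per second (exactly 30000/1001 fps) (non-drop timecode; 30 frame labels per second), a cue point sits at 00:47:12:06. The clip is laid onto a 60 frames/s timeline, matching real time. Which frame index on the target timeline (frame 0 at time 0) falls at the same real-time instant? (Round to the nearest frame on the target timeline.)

frame 170102

Source frame index: (0×3600 + 47×60 + 12) × 30 + 6 = 84966.
Real time: 84966 / (30000/1001) = 14175161/5000 s.
Target frame: (14175161/5000) × (60) = 42525483/250 ≈ 170101.932 → 170102.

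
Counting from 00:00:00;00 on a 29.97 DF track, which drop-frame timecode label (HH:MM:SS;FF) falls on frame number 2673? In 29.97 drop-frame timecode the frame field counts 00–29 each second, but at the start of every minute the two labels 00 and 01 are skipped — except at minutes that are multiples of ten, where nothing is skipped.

Ten DF minutes hold 17982 frames, so frame 2673 lies in block 0 (frames 0–17981) with 2673 frames into that block.
The block's first minute is 1800 frames and the rest 1798 each; 2673 frames reaches minute 1, so 0 × 18 + 1 × 2 = 2 labels have been skipped so far.
Adding those back, label number 2673 + 2 = 2675 at 30 labels/s is 89 s + 5 f = 0 h 1 min 29 s frame 5, i.e. 00:01:29;05.

00:01:29;05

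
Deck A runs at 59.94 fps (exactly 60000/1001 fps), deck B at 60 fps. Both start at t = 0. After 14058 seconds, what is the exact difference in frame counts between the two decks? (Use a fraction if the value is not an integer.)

76680/91 frames

A emits 60000/1001 × 14058 = 76680000/91 frames; B emits 60 × 14058 = 843480.
Difference = 76680/91 frames (≈ 842.6374); B is ahead of A.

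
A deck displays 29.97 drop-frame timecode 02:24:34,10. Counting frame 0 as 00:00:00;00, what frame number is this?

Complete 10-minute blocks: 14, each 17982 frames → 251748.
Remaining 4 whole minutes in the current block: 1800 + 3 × 1798 = 7194 frames.
Within the current minute: 34 × 30 + 10 − 2 = 1028 (labels ;00/;01 skipped at this minute). Total = 251748 + 7194 + 1028 = 259970.

259970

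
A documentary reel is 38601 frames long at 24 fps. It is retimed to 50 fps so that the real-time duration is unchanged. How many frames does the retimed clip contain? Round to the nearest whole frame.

80419 frames

Frames at target rate = 38601 × (50) / (24) = 321675/4 ≈ 80418.750.
Nearest whole frame: 80419.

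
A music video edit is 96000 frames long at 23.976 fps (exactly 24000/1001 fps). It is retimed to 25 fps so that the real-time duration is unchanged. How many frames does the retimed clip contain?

100100 frames

Target frames = source frames × (target rate / source rate) = 96000 × (25)/(24000/1001) = 96000 × 1001/960 = 100100.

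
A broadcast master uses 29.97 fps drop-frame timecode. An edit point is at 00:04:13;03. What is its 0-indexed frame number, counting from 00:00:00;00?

As if non-drop at 30 labels/s: (0 × 3600 + 4 × 60 + 13) × 30 + 3 = 7593.
Minute boundaries passed: 4; those not divisible by 10: 4 − 0 = 4; dropped labels = 2 × 4 = 8.
Actual frame index = 7593 − 8 = 7585.

7585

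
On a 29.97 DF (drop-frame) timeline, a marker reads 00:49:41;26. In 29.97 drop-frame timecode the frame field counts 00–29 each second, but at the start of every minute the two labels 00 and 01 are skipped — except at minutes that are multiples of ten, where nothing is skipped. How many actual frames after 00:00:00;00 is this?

Complete 10-minute blocks: 4, each 17982 frames → 71928.
Remaining 9 whole minutes in the current block: 1800 + 8 × 1798 = 16184 frames.
Within the current minute: 41 × 30 + 26 − 2 = 1254 (labels ;00/;01 skipped at this minute). Total = 71928 + 16184 + 1254 = 89366.

89366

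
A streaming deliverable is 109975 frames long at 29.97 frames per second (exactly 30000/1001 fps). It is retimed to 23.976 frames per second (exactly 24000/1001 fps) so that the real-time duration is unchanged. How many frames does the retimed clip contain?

Target frames = source frames × (target rate / source rate) = 109975 × (24000/1001)/(30000/1001) = 109975 × 4/5 = 87980.

87980 frames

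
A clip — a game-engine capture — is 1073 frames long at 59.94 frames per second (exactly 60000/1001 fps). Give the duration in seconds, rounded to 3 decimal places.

Running time = 1073 × 1001/60000 = 1074073/60000 s ≈ 17.901 s.

17.901 seconds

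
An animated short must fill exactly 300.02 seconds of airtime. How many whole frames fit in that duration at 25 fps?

7500 frames

Frames = 300.02 × 25 = 15001/2 ≈ 7500.5000.
Complete frames: 7500.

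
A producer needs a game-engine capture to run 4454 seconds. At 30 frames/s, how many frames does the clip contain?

133620 frames

Frames = 4454 × 30 = 133620.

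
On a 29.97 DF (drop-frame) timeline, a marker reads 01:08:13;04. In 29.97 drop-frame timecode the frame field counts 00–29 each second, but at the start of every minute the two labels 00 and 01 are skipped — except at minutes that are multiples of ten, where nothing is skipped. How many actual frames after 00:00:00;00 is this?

As if non-drop at 30 labels/s: (1 × 3600 + 8 × 60 + 13) × 30 + 4 = 122794.
Minute boundaries passed: 68; those not divisible by 10: 68 − 6 = 62; dropped labels = 2 × 62 = 124.
Actual frame index = 122794 − 124 = 122670.

122670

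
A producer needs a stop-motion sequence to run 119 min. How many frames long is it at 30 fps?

119 min = 7140 s.
Frames = 7140 × 30 = 214200.

214200 frames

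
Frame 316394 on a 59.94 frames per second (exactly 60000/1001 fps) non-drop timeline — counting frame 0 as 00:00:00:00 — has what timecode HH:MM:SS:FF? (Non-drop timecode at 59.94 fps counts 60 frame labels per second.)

01:27:53:14

316394 ÷ 60 = 5273 full seconds, remainder 14 frames.
5273 s = 1 h 27 min 53 s.
Timecode: 01:27:53:14.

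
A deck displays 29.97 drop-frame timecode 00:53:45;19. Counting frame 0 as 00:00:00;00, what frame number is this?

96673

As if non-drop at 30 labels/s: (0 × 3600 + 53 × 60 + 45) × 30 + 19 = 96769.
Minute boundaries passed: 53; those not divisible by 10: 53 − 5 = 48; dropped labels = 2 × 48 = 96.
Actual frame index = 96769 − 96 = 96673.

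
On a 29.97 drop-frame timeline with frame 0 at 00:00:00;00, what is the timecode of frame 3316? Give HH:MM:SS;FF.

00:01:50;18

Ten DF minutes hold 17982 frames, so frame 3316 lies in block 0 (frames 0–17981) with 3316 frames into that block.
The block's first minute is 1800 frames and the rest 1798 each; 3316 frames reaches minute 1, so 0 × 18 + 1 × 2 = 2 labels have been skipped so far.
Adding those back, label number 3316 + 2 = 3318 at 30 labels/s is 110 s + 18 f = 0 h 1 min 50 s frame 18, i.e. 00:01:50;18.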